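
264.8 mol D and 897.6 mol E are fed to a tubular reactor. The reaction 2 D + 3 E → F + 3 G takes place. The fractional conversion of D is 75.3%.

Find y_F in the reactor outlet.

0.0938

D reacted = 0.753 × 264.8 = 199.4 mol; ν_D = −2, so ξ = 199.4/2 = 99.7 mol.
Outlet amounts (n = n₀ + ν ξ):
  D: 264.8 − 2(99.7) = 65.41
  E: 897.6 − 3(99.7) = 598.5
  F: 0 + 1(99.7) = 99.7
  G: 0 + 3(99.7) = 299.1
Total out = 1063 mol; y_F = 99.7 / 1063 = 0.09381.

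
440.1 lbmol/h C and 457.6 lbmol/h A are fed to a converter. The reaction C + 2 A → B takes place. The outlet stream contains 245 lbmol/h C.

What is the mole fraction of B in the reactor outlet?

0.384

For C: n = n₀ − 1ξ → 245 = 440.1 − 1ξ, giving ξ = 195.1 lbmol/h.
Outlet amounts (n = n₀ + ν ξ):
  C: 440.1 − 1(195.1) = 245
  A: 457.6 − 2(195.1) = 67.4
  B: 0 + 1(195.1) = 195.1
Total out = 507.5 lbmol/h; y_B = 195.1 / 507.5 = 0.3844.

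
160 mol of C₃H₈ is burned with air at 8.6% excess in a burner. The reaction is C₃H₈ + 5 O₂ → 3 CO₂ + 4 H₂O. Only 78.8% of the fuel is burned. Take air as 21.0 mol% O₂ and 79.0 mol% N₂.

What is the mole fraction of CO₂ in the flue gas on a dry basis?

0.0965

Stoichiometric O₂ = 5 × 160 = 800 mol; O₂ fed = 800 × 1.086 = 868.8 mol.
N₂ fed = 868.8 × 79/21 = 3268 mol.
Fuel reacted = 0.788 × 160 → ξ = 126.1 mol.
Outlet (n = n₀ + ν ξ):
  C₃H₈: 160 − 1(126.1) = 33.92
  O₂: 868.8 − 5(126.1) = 238.4
  N₂: 3268 (inert)
  CO₂: 0 + 3(126.1) = 378.2
  H₂O: 0 + 4(126.1) = 504.3
Dry total = 3919 mol; y_CO₂ (dry) = 378.2 / 3919 = 0.09652.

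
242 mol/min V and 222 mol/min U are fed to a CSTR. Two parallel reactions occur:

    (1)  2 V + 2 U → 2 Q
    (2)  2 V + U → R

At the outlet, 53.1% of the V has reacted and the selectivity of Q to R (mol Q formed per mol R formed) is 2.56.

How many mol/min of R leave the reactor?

Conversion of V: V consumed = 0.531 × 242 = 128.5 mol/min = 2ξ₁ + 2ξ₂.
Selectivity: 2ξ₁ / (1ξ₂) = 2.56 → ξ₁ = 1.28 ξ₂.
Substitute: (2·1.28 + 2) ξ₂ = 128.5 → ξ₂ = 28.18 mol/min, ξ₁ = 36.07 mol/min.
Outlet amounts (n = n₀ + Σ ν·ξ):
  V: 242 − 2(36.07) − 2(28.18) = 113.5
  U: 222 − 2(36.07) − 1(28.18) = 121.7
  Q: 0 + 2(36.07) = 72.14
  R: 0 + 1(28.18) = 28.18

28.2 mol/min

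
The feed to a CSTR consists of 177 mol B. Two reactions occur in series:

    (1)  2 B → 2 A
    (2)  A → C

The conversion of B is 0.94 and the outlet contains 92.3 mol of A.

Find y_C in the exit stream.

Conversion of B: B consumed = 2ξ₁ = 0.94 × 177 → ξ₁ = 83.19 mol.
A balance: n_A = 0 + 2ξ₁ − 1ξ₂ = 92.3 → ξ₂ = (2·83.19 − 92.3)/1 = 74.08 mol.
Outlet amounts (n = n₀ + Σ ν·ξ):
  B: 177 − 2(83.19) = 10.62
  A: 0 + 2(83.19) − 1(74.08) = 92.3
  C: 0 + 1(74.08) = 74.08
Total out = 177 mol; y_C = 74.08 / 177 = 0.4185.

0.419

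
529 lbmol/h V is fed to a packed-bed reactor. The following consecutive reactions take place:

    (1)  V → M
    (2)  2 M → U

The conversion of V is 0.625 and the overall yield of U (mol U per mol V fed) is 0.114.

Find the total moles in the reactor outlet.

469 lbmol/h

Conversion of V: V consumed = 1ξ₁ = 0.625 × 529 → ξ₁ = 330.6 lbmol/h.
Yield of U: 1ξ₂ / 529 = 0.114 → ξ₂ = 60.31 lbmol/h.
Outlet amounts (n = n₀ + Σ ν·ξ):
  V: 529 − 1(330.6) = 198.4
  M: 0 + 1(330.6) − 2(60.31) = 210
  U: 0 + 1(60.31) = 60.31
Total out = 198.4 + 210 + 60.31 = 468.7 lbmol/h.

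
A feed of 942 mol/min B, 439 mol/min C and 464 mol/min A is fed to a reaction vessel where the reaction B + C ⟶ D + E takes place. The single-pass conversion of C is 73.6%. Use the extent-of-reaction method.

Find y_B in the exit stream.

C reacted = 0.736 × 439 = 323.1 mol/min; ν_C = −1, so ξ = 323.1/1 = 323.1 mol/min.
Outlet amounts (n = n₀ + ν ξ):
  B: 942 − 1(323.1) = 618.9
  C: 439 − 1(323.1) = 115.9
  D: 0 + 1(323.1) = 323.1
  E: 0 + 1(323.1) = 323.1
  A: 464 (inert)
Total out = 1845 mol/min; y_B = 618.9 / 1845 = 0.3354.

0.335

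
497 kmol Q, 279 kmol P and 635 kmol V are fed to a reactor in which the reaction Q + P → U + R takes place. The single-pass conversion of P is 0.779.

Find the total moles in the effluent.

1410 kmol

P reacted = 0.779 × 279 = 217.3 kmol; ν_P = −1, so ξ = 217.3/1 = 217.3 kmol.
Outlet amounts (n = n₀ + ν ξ):
  Q: 497 − 1(217.3) = 279.7
  P: 279 − 1(217.3) = 61.66
  U: 0 + 1(217.3) = 217.3
  R: 0 + 1(217.3) = 217.3
  V: 635 (inert)
Total out = 279.7 + 61.66 + 217.3 + 217.3 + 635 = 1411 kmol.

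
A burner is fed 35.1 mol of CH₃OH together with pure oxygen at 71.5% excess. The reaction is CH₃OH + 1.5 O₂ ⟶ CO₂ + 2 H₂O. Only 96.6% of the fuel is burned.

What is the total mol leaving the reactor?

142 mol

Stoichiometric O₂ = 1.5 × 35.1 = 52.65 mol; O₂ fed = 52.65 × 1.715 = 90.29 mol.
Fuel reacted = 0.966 × 35.1 → ξ = 33.91 mol.
Outlet (n = n₀ + ν ξ):
  CH₃OH: 35.1 − 1(33.91) = 1.193
  O₂: 90.29 − 1.5(33.91) = 39.43
  CO₂: 0 + 1(33.91) = 33.91
  H₂O: 0 + 2(33.91) = 67.81
Total out = 1.193 + 39.43 + 33.91 + 67.81 = 142.3 mol.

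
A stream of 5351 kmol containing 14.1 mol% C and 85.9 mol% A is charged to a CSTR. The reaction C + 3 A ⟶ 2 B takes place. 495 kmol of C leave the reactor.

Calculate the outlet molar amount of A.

For C: n = n₀ − 1ξ → 495 = 754.5 − 1ξ, giving ξ = 259.5 kmol.
Outlet amounts (n = n₀ + ν ξ):
  C: 754.5 − 1(259.5) = 495
  A: 4597 − 3(259.5) = 3818
  B: 0 + 2(259.5) = 519

3820 kmol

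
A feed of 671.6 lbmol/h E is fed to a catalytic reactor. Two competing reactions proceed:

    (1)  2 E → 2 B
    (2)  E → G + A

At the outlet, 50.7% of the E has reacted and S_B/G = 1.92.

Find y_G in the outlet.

0.148

Conversion of E: E consumed = 0.507 × 671.6 = 340.5 lbmol/h = 2ξ₁ + 1ξ₂.
Selectivity: 2ξ₁ / (1ξ₂) = 1.92 → ξ₁ = 0.96 ξ₂.
Substitute: (2·0.96 + 1) ξ₂ = 340.5 → ξ₂ = 116.6 lbmol/h, ξ₁ = 111.9 lbmol/h.
Outlet amounts (n = n₀ + Σ ν·ξ):
  E: 671.6 − 2(111.9) − 1(116.6) = 331.1
  B: 0 + 2(111.9) = 223.9
  G: 0 + 1(116.6) = 116.6
  A: 0 + 1(116.6) = 116.6
Total out = 788.2 lbmol/h; y_G = 116.6 / 788.2 = 0.1479.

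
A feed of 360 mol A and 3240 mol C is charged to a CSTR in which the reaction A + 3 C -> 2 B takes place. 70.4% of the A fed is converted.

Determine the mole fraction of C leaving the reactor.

A reacted = 0.704 × 360 = 253.4 mol; ν_A = −1, so ξ = 253.4/1 = 253.4 mol.
Outlet amounts (n = n₀ + ν ξ):
  A: 360 − 1(253.4) = 106.6
  C: 3240 − 3(253.4) = 2480
  B: 0 + 2(253.4) = 506.9
Total out = 3093 mol; y_C = 2480 / 3093 = 0.8017.

0.802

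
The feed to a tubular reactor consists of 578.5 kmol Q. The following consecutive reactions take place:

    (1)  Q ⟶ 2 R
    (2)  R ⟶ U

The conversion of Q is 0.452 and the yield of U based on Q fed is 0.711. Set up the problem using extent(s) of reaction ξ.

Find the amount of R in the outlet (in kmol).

Conversion of Q: Q consumed = 1ξ₁ = 0.452 × 578.5 → ξ₁ = 261.5 kmol.
Yield of U: 1ξ₂ / 578.5 = 0.711 → ξ₂ = 411.3 kmol.
Outlet amounts (n = n₀ + Σ ν·ξ):
  Q: 578.5 − 1(261.5) = 317
  R: 0 + 2(261.5) − 1(411.3) = 111.7
  U: 0 + 1(411.3) = 411.3

112 kmol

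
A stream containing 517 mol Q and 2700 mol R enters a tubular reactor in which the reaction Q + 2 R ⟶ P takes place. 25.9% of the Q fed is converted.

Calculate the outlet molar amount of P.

Q reacted = 0.259 × 517 = 133.9 mol; ν_Q = −1, so ξ = 133.9/1 = 133.9 mol.
Outlet amounts (n = n₀ + ν ξ):
  Q: 517 − 1(133.9) = 383.1
  R: 2700 − 2(133.9) = 2432
  P: 0 + 1(133.9) = 133.9

134 mol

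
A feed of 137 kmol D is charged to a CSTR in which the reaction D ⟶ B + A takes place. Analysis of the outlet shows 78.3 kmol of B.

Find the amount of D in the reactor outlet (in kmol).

For B: n = n₀ + 1ξ → 78.3 = 0 + 1ξ, giving ξ = 78.3 kmol.
Outlet amounts (n = n₀ + ν ξ):
  D: 137 − 1(78.3) = 58.7
  B: 0 + 1(78.3) = 78.3
  A: 0 + 1(78.3) = 78.3

58.7 kmol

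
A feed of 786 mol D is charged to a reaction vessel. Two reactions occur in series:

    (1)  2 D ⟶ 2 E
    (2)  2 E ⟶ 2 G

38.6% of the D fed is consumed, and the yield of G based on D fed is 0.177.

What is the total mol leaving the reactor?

786 mol

Conversion of D: D consumed = 2ξ₁ = 0.386 × 786 → ξ₁ = 151.7 mol.
Yield of G: 2ξ₂ / 786 = 0.177 → ξ₂ = 69.56 mol.
Outlet amounts (n = n₀ + Σ ν·ξ):
  D: 786 − 2(151.7) = 482.6
  E: 0 + 2(151.7) − 2(69.56) = 164.3
  G: 0 + 2(69.56) = 139.1
Total out = 482.6 + 164.3 + 139.1 = 786 mol.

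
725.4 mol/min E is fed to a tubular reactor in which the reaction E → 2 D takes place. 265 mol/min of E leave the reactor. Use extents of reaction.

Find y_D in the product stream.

For E: n = n₀ − 1ξ → 265 = 725.4 − 1ξ, giving ξ = 460.4 mol/min.
Outlet amounts (n = n₀ + ν ξ):
  E: 725.4 − 1(460.4) = 265
  D: 0 + 2(460.4) = 920.8
Total out = 1186 mol/min; y_D = 920.8 / 1186 = 0.7765.

0.777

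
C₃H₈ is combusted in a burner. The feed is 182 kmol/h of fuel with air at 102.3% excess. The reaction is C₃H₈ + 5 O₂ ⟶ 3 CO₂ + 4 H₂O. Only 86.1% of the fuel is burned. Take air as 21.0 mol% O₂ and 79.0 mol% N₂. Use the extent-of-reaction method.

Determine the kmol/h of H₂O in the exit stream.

627 kmol/h

Stoichiometric O₂ = 5 × 182 = 910 kmol/h; O₂ fed = 910 × 2.023 = 1841 kmol/h.
N₂ fed = 1841 × 79/21 = 6925 kmol/h.
Fuel reacted = 0.861 × 182 → ξ = 156.7 kmol/h.
Outlet (n = n₀ + ν ξ):
  C₃H₈: 182 − 1(156.7) = 25.3
  O₂: 1841 − 5(156.7) = 1057
  N₂: 6925 (inert)
  CO₂: 0 + 3(156.7) = 470.1
  H₂O: 0 + 4(156.7) = 626.8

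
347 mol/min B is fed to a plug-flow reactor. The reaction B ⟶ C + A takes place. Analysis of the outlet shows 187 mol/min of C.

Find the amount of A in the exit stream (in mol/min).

For C: n = n₀ + 1ξ → 187 = 0 + 1ξ, giving ξ = 187 mol/min.
Outlet amounts (n = n₀ + ν ξ):
  B: 347 − 1(187) = 160
  C: 0 + 1(187) = 187
  A: 0 + 1(187) = 187

187 mol/min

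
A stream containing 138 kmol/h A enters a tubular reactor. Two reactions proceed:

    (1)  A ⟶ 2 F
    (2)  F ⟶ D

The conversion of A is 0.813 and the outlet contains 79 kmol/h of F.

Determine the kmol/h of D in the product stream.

145 kmol/h

Conversion of A: A consumed = 1ξ₁ = 0.813 × 138 → ξ₁ = 112.2 kmol/h.
F balance: n_F = 0 + 2ξ₁ − 1ξ₂ = 79 → ξ₂ = (2·112.2 − 79)/1 = 145.4 kmol/h.
Outlet amounts (n = n₀ + Σ ν·ξ):
  A: 138 − 1(112.2) = 25.81
  F: 0 + 2(112.2) − 1(145.4) = 79
  D: 0 + 1(145.4) = 145.4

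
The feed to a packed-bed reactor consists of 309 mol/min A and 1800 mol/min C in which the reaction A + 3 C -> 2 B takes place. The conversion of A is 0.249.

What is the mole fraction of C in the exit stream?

0.803

A reacted = 0.249 × 309 = 76.94 mol/min; ν_A = −1, so ξ = 76.94/1 = 76.94 mol/min.
Outlet amounts (n = n₀ + ν ξ):
  A: 309 − 1(76.94) = 232.1
  C: 1800 − 3(76.94) = 1569
  B: 0 + 2(76.94) = 153.9
Total out = 1955 mol/min; y_C = 1569 / 1955 = 0.8026.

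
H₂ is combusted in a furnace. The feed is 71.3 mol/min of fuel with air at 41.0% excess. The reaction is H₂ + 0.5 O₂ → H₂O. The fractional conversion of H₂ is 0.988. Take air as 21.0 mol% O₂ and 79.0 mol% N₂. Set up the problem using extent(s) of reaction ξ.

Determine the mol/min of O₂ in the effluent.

15 mol/min

Stoichiometric O₂ = 0.5 × 71.3 = 35.65 mol/min; O₂ fed = 35.65 × 1.410 = 50.27 mol/min.
N₂ fed = 50.27 × 79/21 = 189.1 mol/min.
Fuel reacted = 0.988 × 71.3 → ξ = 70.44 mol/min.
Outlet (n = n₀ + ν ξ):
  H₂: 71.3 − 1(70.44) = 0.8556
  O₂: 50.27 − 0.5(70.44) = 15.04
  N₂: 189.1 (inert)
  H₂O: 0 + 1(70.44) = 70.44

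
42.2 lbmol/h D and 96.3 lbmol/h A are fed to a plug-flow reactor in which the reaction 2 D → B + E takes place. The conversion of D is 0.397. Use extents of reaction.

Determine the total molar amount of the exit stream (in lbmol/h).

D reacted = 0.397 × 42.2 = 16.75 lbmol/h; ν_D = −2, so ξ = 16.75/2 = 8.377 lbmol/h.
Outlet amounts (n = n₀ + ν ξ):
  D: 42.2 − 2(8.377) = 25.45
  B: 0 + 1(8.377) = 8.377
  E: 0 + 1(8.377) = 8.377
  A: 96.3 (inert)
Total out = 25.45 + 8.377 + 8.377 + 96.3 = 138.5 lbmol/h.

138 lbmol/h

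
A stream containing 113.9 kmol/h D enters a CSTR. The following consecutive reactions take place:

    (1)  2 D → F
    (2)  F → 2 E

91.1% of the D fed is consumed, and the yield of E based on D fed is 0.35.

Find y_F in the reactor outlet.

0.39

Conversion of D: D consumed = 2ξ₁ = 0.911 × 113.9 → ξ₁ = 51.88 kmol/h.
Yield of E: 2ξ₂ / 113.9 = 0.35 → ξ₂ = 19.93 kmol/h.
Outlet amounts (n = n₀ + Σ ν·ξ):
  D: 113.9 − 2(51.88) = 10.14
  F: 0 + 1(51.88) − 1(19.93) = 31.95
  E: 0 + 2(19.93) = 39.87
Total out = 81.95 kmol/h; y_F = 31.95 / 81.95 = 0.3899.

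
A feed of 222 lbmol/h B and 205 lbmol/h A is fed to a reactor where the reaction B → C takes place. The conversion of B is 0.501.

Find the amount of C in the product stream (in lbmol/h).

B reacted = 0.501 × 222 = 111.2 lbmol/h; ν_B = −1, so ξ = 111.2/1 = 111.2 lbmol/h.
Outlet amounts (n = n₀ + ν ξ):
  B: 222 − 1(111.2) = 110.8
  C: 0 + 1(111.2) = 111.2
  A: 205 (inert)

111 lbmol/h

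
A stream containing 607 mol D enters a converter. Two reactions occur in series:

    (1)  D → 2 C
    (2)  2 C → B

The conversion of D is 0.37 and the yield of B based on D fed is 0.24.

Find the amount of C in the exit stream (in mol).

Conversion of D: D consumed = 1ξ₁ = 0.37 × 607 → ξ₁ = 224.6 mol.
Yield of B: 1ξ₂ / 607 = 0.24 → ξ₂ = 145.7 mol.
Outlet amounts (n = n₀ + Σ ν·ξ):
  D: 607 − 1(224.6) = 382.4
  C: 0 + 2(224.6) − 2(145.7) = 157.8
  B: 0 + 1(145.7) = 145.7

158 mol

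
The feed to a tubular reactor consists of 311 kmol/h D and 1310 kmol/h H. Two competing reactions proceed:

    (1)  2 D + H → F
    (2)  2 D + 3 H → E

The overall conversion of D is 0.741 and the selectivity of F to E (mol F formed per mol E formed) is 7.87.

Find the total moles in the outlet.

1360 kmol/h

Conversion of D: D consumed = 0.741 × 311 = 230.5 kmol/h = 2ξ₁ + 2ξ₂.
Selectivity: 1ξ₁ / (1ξ₂) = 7.87 → ξ₁ = 7.87 ξ₂.
Substitute: (2·7.87 + 2) ξ₂ = 230.5 → ξ₂ = 12.99 kmol/h, ξ₁ = 102.2 kmol/h.
Outlet amounts (n = n₀ + Σ ν·ξ):
  D: 311 − 2(102.2) − 2(12.99) = 80.55
  H: 1310 − 1(102.2) − 3(12.99) = 1169
  F: 0 + 1(102.2) = 102.2
  E: 0 + 1(12.99) = 12.99
Total out = 80.55 + 1169 + 102.2 + 12.99 = 1365 kmol/h.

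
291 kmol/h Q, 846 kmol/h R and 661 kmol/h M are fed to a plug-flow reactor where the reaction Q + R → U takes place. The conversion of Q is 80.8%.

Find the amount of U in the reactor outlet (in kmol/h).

Q reacted = 0.808 × 291 = 235.1 kmol/h; ν_Q = −1, so ξ = 235.1/1 = 235.1 kmol/h.
Outlet amounts (n = n₀ + ν ξ):
  Q: 291 − 1(235.1) = 55.87
  R: 846 − 1(235.1) = 610.9
  U: 0 + 1(235.1) = 235.1
  M: 661 (inert)

235 kmol/h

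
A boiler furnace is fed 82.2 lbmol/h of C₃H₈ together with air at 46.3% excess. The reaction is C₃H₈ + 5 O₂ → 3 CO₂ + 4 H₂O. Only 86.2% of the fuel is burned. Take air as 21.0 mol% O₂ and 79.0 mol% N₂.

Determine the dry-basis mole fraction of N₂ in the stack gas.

Stoichiometric O₂ = 5 × 82.2 = 411 lbmol/h; O₂ fed = 411 × 1.463 = 601.3 lbmol/h.
N₂ fed = 601.3 × 79/21 = 2262 lbmol/h.
Fuel reacted = 0.862 × 82.2 → ξ = 70.86 lbmol/h.
Outlet (n = n₀ + ν ξ):
  C₃H₈: 82.2 − 1(70.86) = 11.34
  O₂: 601.3 − 5(70.86) = 247
  N₂: 2262 (inert)
  CO₂: 0 + 3(70.86) = 212.6
  H₂O: 0 + 4(70.86) = 283.4
Dry total = 2733 lbmol/h; y_N₂ (dry) = 2262 / 2733 = 0.8277.

0.828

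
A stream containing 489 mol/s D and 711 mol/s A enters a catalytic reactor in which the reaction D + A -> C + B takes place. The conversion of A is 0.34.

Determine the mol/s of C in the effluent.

242 mol/s

A reacted = 0.34 × 711 = 241.7 mol/s; ν_A = −1, so ξ = 241.7/1 = 241.7 mol/s.
Outlet amounts (n = n₀ + ν ξ):
  D: 489 − 1(241.7) = 247.3
  A: 711 − 1(241.7) = 469.3
  C: 0 + 1(241.7) = 241.7
  B: 0 + 1(241.7) = 241.7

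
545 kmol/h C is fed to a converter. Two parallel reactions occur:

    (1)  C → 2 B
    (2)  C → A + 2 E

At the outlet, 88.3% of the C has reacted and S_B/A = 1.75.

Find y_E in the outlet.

Conversion of C: C consumed = 0.883 × 545 = 481.2 kmol/h = 1ξ₁ + 1ξ₂.
Selectivity: 2ξ₁ / (1ξ₂) = 1.75 → ξ₁ = 0.875 ξ₂.
Substitute: (1·0.875 + 1) ξ₂ = 481.2 → ξ₂ = 256.7 kmol/h, ξ₁ = 224.6 kmol/h.
Outlet amounts (n = n₀ + Σ ν·ξ):
  C: 545 − 1(224.6) − 1(256.7) = 63.77
  B: 0 + 2(224.6) = 449.2
  A: 0 + 1(256.7) = 256.7
  E: 0 + 2(256.7) = 513.3
Total out = 1283 kmol/h; y_E = 513.3 / 1283 = 0.4001.

0.4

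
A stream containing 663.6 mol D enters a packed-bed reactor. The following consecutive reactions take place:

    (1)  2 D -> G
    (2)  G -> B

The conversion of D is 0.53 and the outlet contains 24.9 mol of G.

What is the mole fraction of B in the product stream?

0.309

Conversion of D: D consumed = 2ξ₁ = 0.53 × 663.6 → ξ₁ = 175.9 mol.
G balance: n_G = 0 + 1ξ₁ − 1ξ₂ = 24.9 → ξ₂ = (1·175.9 − 24.9)/1 = 151 mol.
Outlet amounts (n = n₀ + Σ ν·ξ):
  D: 663.6 − 2(175.9) = 311.9
  G: 0 + 1(175.9) − 1(151) = 24.9
  B: 0 + 1(151) = 151
Total out = 487.7 mol; y_B = 151 / 487.7 = 0.3095.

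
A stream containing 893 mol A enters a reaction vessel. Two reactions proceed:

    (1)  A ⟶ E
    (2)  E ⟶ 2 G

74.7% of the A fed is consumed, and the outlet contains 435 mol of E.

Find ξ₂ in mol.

Conversion of A: A consumed = 1ξ₁ = 0.747 × 893 → ξ₁ = 667.1 mol.
E balance: n_E = 0 + 1ξ₁ − 1ξ₂ = 435 → ξ₂ = (1·667.1 − 435)/1 = 232.1 mol.
Outlet amounts (n = n₀ + Σ ν·ξ):
  A: 893 − 1(667.1) = 225.9
  E: 0 + 1(667.1) − 1(232.1) = 435
  G: 0 + 2(232.1) = 464.1

ξ₂ = 232 mol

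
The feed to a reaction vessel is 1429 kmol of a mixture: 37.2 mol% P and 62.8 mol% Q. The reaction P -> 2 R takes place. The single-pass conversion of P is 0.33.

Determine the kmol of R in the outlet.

351 kmol

P reacted = 0.33 × 531.6 = 175.4 kmol; ν_P = −1, so ξ = 175.4/1 = 175.4 kmol.
Outlet amounts (n = n₀ + ν ξ):
  P: 531.6 − 1(175.4) = 356.2
  R: 0 + 2(175.4) = 350.8
  Q: 897.4 (inert)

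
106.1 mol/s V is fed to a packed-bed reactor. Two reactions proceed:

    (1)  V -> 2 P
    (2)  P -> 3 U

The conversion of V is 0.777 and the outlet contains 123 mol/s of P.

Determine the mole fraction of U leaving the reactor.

0.461

Conversion of V: V consumed = 1ξ₁ = 0.777 × 106.1 → ξ₁ = 82.44 mol/s.
P balance: n_P = 0 + 2ξ₁ − 1ξ₂ = 123 → ξ₂ = (2·82.44 − 123)/1 = 41.88 mol/s.
Outlet amounts (n = n₀ + Σ ν·ξ):
  V: 106.1 − 1(82.44) = 23.66
  P: 0 + 2(82.44) − 1(41.88) = 123
  U: 0 + 3(41.88) = 125.6
Total out = 272.3 mol/s; y_U = 125.6 / 272.3 = 0.4614.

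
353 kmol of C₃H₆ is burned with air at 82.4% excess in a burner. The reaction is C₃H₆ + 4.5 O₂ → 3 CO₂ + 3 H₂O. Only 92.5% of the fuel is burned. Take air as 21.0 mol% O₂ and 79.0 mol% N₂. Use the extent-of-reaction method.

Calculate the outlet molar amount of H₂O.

980 kmol

Stoichiometric O₂ = 4.5 × 353 = 1588 kmol; O₂ fed = 1588 × 1.824 = 2897 kmol.
N₂ fed = 2897 × 79/21 = 10900 kmol.
Fuel reacted = 0.925 × 353 → ξ = 326.5 kmol.
Outlet (n = n₀ + ν ξ):
  C₃H₆: 353 − 1(326.5) = 26.47
  O₂: 2897 − 4.5(326.5) = 1428
  N₂: 10900 (inert)
  CO₂: 0 + 3(326.5) = 979.6
  H₂O: 0 + 3(326.5) = 979.6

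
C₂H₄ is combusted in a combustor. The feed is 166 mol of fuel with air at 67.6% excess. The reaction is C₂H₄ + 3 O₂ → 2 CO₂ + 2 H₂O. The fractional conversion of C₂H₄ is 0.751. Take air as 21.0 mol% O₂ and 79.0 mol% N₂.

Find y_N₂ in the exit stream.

Stoichiometric O₂ = 3 × 166 = 498 mol; O₂ fed = 498 × 1.676 = 834.6 mol.
N₂ fed = 834.6 × 79/21 = 3140 mol.
Fuel reacted = 0.751 × 166 → ξ = 124.7 mol.
Outlet (n = n₀ + ν ξ):
  C₂H₄: 166 − 1(124.7) = 41.33
  O₂: 834.6 − 3(124.7) = 460.6
  N₂: 3140 (inert)
  CO₂: 0 + 2(124.7) = 249.3
  H₂O: 0 + 2(124.7) = 249.3
Total out = 4141 mol; y_N₂ = 3140 / 4141 = 0.7583.

0.758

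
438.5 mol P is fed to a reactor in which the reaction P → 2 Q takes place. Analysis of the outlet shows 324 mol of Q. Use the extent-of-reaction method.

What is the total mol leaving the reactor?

600 mol

For Q: n = n₀ + 2ξ → 324 = 0 + 2ξ, giving ξ = 162 mol.
Outlet amounts (n = n₀ + ν ξ):
  P: 438.5 − 1(162) = 276.5
  Q: 0 + 2(162) = 324
Total out = 276.5 + 324 = 600.5 mol.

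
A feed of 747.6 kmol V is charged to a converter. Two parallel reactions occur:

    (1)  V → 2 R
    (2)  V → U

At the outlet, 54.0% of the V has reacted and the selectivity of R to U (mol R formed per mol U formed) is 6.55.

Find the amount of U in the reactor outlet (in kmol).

Conversion of V: V consumed = 0.54 × 747.6 = 403.7 kmol = 1ξ₁ + 1ξ₂.
Selectivity: 2ξ₁ / (1ξ₂) = 6.55 → ξ₁ = 3.275 ξ₂.
Substitute: (1·3.275 + 1) ξ₂ = 403.7 → ξ₂ = 94.43 kmol, ξ₁ = 309.3 kmol.
Outlet amounts (n = n₀ + Σ ν·ξ):
  V: 747.6 − 1(309.3) − 1(94.43) = 343.9
  R: 0 + 2(309.3) = 618.5
  U: 0 + 1(94.43) = 94.43

94.4 kmol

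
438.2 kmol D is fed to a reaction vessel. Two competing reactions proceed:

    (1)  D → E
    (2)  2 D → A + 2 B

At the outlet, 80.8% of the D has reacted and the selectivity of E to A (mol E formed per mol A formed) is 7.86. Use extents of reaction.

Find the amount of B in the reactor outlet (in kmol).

71.8 kmol

Conversion of D: D consumed = 0.808 × 438.2 = 354.1 kmol = 1ξ₁ + 2ξ₂.
Selectivity: 1ξ₁ / (1ξ₂) = 7.86 → ξ₁ = 7.86 ξ₂.
Substitute: (1·7.86 + 2) ξ₂ = 354.1 → ξ₂ = 35.91 kmol, ξ₁ = 282.2 kmol.
Outlet amounts (n = n₀ + Σ ν·ξ):
  D: 438.2 − 1(282.2) − 2(35.91) = 84.13
  E: 0 + 1(282.2) = 282.2
  A: 0 + 1(35.91) = 35.91
  B: 0 + 2(35.91) = 71.82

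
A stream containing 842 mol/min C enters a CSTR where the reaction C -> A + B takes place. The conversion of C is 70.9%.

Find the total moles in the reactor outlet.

C reacted = 0.709 × 842 = 597 mol/min; ν_C = −1, so ξ = 597/1 = 597 mol/min.
Outlet amounts (n = n₀ + ν ξ):
  C: 842 − 1(597) = 245
  A: 0 + 1(597) = 597
  B: 0 + 1(597) = 597
Total out = 245 + 597 + 597 = 1439 mol/min.

1440 mol/min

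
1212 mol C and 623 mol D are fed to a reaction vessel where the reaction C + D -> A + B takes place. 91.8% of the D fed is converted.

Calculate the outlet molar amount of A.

572 mol

D reacted = 0.918 × 623 = 571.9 mol; ν_D = −1, so ξ = 571.9/1 = 571.9 mol.
Outlet amounts (n = n₀ + ν ξ):
  C: 1212 − 1(571.9) = 640.1
  D: 623 − 1(571.9) = 51.09
  A: 0 + 1(571.9) = 571.9
  B: 0 + 1(571.9) = 571.9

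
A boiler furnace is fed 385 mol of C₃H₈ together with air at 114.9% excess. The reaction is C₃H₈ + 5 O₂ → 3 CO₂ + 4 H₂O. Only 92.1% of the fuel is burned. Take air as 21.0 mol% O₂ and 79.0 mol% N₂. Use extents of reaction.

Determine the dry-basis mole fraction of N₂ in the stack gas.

Stoichiometric O₂ = 5 × 385 = 1925 mol; O₂ fed = 1925 × 2.149 = 4137 mol.
N₂ fed = 4137 × 79/21 = 15560 mol.
Fuel reacted = 0.921 × 385 → ξ = 354.6 mol.
Outlet (n = n₀ + ν ξ):
  C₃H₈: 385 − 1(354.6) = 30.41
  O₂: 4137 − 5(354.6) = 2364
  N₂: 15560 (inert)
  CO₂: 0 + 3(354.6) = 1064
  H₂O: 0 + 4(354.6) = 1418
Dry total = 19020 mol; y_N₂ (dry) = 15560 / 19020 = 0.8182.

0.818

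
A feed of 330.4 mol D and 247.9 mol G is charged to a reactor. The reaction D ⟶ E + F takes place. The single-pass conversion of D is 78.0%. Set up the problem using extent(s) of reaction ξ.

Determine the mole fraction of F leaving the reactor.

D reacted = 0.78 × 330.4 = 257.7 mol; ν_D = −1, so ξ = 257.7/1 = 257.7 mol.
Outlet amounts (n = n₀ + ν ξ):
  D: 330.4 − 1(257.7) = 72.69
  E: 0 + 1(257.7) = 257.7
  F: 0 + 1(257.7) = 257.7
  G: 247.9 (inert)
Total out = 836 mol; y_F = 257.7 / 836 = 0.3083.

0.308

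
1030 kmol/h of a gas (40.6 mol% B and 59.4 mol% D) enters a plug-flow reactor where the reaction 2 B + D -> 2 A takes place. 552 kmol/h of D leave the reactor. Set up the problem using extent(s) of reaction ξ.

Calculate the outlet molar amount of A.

For D: n = n₀ − 1ξ → 552 = 611.8 − 1ξ, giving ξ = 59.82 kmol/h.
Outlet amounts (n = n₀ + ν ξ):
  B: 418.2 − 2(59.82) = 298.5
  D: 611.8 − 1(59.82) = 552
  A: 0 + 2(59.82) = 119.6

120 kmol/h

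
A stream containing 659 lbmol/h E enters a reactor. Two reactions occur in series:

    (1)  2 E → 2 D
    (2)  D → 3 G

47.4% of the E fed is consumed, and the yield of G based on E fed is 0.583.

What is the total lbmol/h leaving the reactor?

915 lbmol/h

Conversion of E: E consumed = 2ξ₁ = 0.474 × 659 → ξ₁ = 156.2 lbmol/h.
Yield of G: 3ξ₂ / 659 = 0.583 → ξ₂ = 128.1 lbmol/h.
Outlet amounts (n = n₀ + Σ ν·ξ):
  E: 659 − 2(156.2) = 346.6
  D: 0 + 2(156.2) − 1(128.1) = 184.3
  G: 0 + 3(128.1) = 384.2
Total out = 346.6 + 184.3 + 384.2 = 915.1 lbmol/h.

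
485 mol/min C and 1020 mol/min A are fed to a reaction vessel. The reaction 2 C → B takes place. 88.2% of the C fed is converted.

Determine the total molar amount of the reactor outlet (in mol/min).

C reacted = 0.882 × 485 = 427.8 mol/min; ν_C = −2, so ξ = 427.8/2 = 213.9 mol/min.
Outlet amounts (n = n₀ + ν ξ):
  C: 485 − 2(213.9) = 57.23
  B: 0 + 1(213.9) = 213.9
  A: 1020 (inert)
Total out = 57.23 + 213.9 + 1020 = 1291 mol/min.

1290 mol/min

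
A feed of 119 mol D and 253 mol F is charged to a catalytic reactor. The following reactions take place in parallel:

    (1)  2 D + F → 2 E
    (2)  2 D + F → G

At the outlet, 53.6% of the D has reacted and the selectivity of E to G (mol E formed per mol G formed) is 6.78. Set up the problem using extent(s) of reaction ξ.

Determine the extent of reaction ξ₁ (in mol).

ξ₁ = 24.6 mol

Conversion of D: D consumed = 0.536 × 119 = 63.78 mol = 2ξ₁ + 2ξ₂.
Selectivity: 2ξ₁ / (1ξ₂) = 6.78 → ξ₁ = 3.39 ξ₂.
Substitute: (2·3.39 + 2) ξ₂ = 63.78 → ξ₂ = 7.265 mol, ξ₁ = 24.63 mol.
Outlet amounts (n = n₀ + Σ ν·ξ):
  D: 119 − 2(24.63) − 2(7.265) = 55.22
  F: 253 − 1(24.63) − 1(7.265) = 221.1
  E: 0 + 2(24.63) = 49.25
  G: 0 + 1(7.265) = 7.265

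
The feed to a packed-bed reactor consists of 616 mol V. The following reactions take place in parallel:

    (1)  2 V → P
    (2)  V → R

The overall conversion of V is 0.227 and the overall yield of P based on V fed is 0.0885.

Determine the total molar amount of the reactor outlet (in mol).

561 mol

Yield of P: 1ξ₁ / 616 = 0.0885 → ξ₁ = 54.52 mol.
Conversion of V: 2ξ₁ + 1ξ₂ = 0.227 × 616 = 139.8 → ξ₂ = 30.8 mol.
Outlet amounts (n = n₀ + Σ ν·ξ):
  V: 616 − 2(54.52) − 1(30.8) = 476.2
  P: 0 + 1(54.52) = 54.52
  R: 0 + 1(30.8) = 30.8
Total out = 476.2 + 54.52 + 30.8 = 561.5 mol.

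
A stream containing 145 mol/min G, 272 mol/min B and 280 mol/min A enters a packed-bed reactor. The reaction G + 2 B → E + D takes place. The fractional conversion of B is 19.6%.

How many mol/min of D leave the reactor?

B reacted = 0.196 × 272 = 53.31 mol/min; ν_B = −2, so ξ = 53.31/2 = 26.66 mol/min.
Outlet amounts (n = n₀ + ν ξ):
  G: 145 − 1(26.66) = 118.3
  B: 272 − 2(26.66) = 218.7
  E: 0 + 1(26.66) = 26.66
  D: 0 + 1(26.66) = 26.66
  A: 280 (inert)

26.7 mol/min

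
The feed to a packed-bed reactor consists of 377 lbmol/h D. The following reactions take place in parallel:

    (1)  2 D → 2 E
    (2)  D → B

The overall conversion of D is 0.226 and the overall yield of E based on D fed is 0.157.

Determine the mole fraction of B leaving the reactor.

0.069

Yield of E: 2ξ₁ / 377 = 0.157 → ξ₁ = 29.59 lbmol/h.
Conversion of D: 2ξ₁ + 1ξ₂ = 0.226 × 377 = 85.2 → ξ₂ = 26.01 lbmol/h.
Outlet amounts (n = n₀ + Σ ν·ξ):
  D: 377 − 2(29.59) − 1(26.01) = 291.8
  E: 0 + 2(29.59) = 59.19
  B: 0 + 1(26.01) = 26.01
Total out = 377 lbmol/h; y_B = 26.01 / 377 = 0.069.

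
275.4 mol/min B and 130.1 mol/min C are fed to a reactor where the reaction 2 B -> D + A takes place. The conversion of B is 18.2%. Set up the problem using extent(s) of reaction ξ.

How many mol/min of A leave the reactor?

25.1 mol/min

B reacted = 0.182 × 275.4 = 50.12 mol/min; ν_B = −2, so ξ = 50.12/2 = 25.06 mol/min.
Outlet amounts (n = n₀ + ν ξ):
  B: 275.4 − 2(25.06) = 225.3
  D: 0 + 1(25.06) = 25.06
  A: 0 + 1(25.06) = 25.06
  C: 130.1 (inert)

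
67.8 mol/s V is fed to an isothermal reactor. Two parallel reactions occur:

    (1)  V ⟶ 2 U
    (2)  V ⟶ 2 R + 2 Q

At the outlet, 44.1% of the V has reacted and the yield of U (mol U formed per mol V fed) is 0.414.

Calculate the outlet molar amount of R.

Yield of U: 2ξ₁ / 67.8 = 0.414 → ξ₁ = 14.03 mol/s.
Conversion of V: 1ξ₁ + 1ξ₂ = 0.441 × 67.8 = 29.9 → ξ₂ = 15.87 mol/s.
Outlet amounts (n = n₀ + Σ ν·ξ):
  V: 67.8 − 1(14.03) − 1(15.87) = 37.9
  U: 0 + 2(14.03) = 28.07
  R: 0 + 2(15.87) = 31.73
  Q: 0 + 2(15.87) = 31.73

31.7 mol/s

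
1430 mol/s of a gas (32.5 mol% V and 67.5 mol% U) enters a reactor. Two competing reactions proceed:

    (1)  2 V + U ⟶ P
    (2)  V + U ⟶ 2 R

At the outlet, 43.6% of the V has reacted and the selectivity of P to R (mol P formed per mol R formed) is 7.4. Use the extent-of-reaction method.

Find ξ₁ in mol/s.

ξ₁ = 98 mol/s

Conversion of V: V consumed = 0.436 × 464.8 = 202.6 mol/s = 2ξ₁ + 1ξ₂.
Selectivity: 1ξ₁ / (2ξ₂) = 7.4 → ξ₁ = 14.8 ξ₂.
Substitute: (2·14.8 + 1) ξ₂ = 202.6 → ξ₂ = 6.622 mol/s, ξ₁ = 98 mol/s.
Outlet amounts (n = n₀ + Σ ν·ξ):
  V: 464.8 − 2(98) − 1(6.622) = 262.1
  U: 965.2 − 1(98) − 1(6.622) = 860.6
  P: 0 + 1(98) = 98
  R: 0 + 2(6.622) = 13.24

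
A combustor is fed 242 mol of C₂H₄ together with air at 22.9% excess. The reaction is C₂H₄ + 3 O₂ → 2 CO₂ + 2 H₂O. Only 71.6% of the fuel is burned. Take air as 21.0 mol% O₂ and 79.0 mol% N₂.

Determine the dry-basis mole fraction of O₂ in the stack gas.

Stoichiometric O₂ = 3 × 242 = 726 mol; O₂ fed = 726 × 1.229 = 892.3 mol.
N₂ fed = 892.3 × 79/21 = 3357 mol.
Fuel reacted = 0.716 × 242 → ξ = 173.3 mol.
Outlet (n = n₀ + ν ξ):
  C₂H₄: 242 − 1(173.3) = 68.73
  O₂: 892.3 − 3(173.3) = 372.4
  N₂: 3357 (inert)
  CO₂: 0 + 2(173.3) = 346.5
  H₂O: 0 + 2(173.3) = 346.5
Dry total = 4144 mol; y_O₂ (dry) = 372.4 / 4144 = 0.08987.

0.0899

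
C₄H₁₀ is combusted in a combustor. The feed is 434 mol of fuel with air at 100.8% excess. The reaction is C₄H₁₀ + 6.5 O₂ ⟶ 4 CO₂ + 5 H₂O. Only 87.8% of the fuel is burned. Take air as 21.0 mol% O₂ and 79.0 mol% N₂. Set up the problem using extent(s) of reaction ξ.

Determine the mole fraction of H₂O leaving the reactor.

0.0681

Stoichiometric O₂ = 6.5 × 434 = 2821 mol; O₂ fed = 2821 × 2.008 = 5665 mol.
N₂ fed = 5665 × 79/21 = 21310 mol.
Fuel reacted = 0.878 × 434 → ξ = 381.1 mol.
Outlet (n = n₀ + ν ξ):
  C₄H₁₀: 434 − 1(381.1) = 52.95
  O₂: 5665 − 6.5(381.1) = 3188
  N₂: 21310 (inert)
  CO₂: 0 + 4(381.1) = 1524
  H₂O: 0 + 5(381.1) = 1905
Total out = 27980 mol; y_H₂O = 1905 / 27980 = 0.06809.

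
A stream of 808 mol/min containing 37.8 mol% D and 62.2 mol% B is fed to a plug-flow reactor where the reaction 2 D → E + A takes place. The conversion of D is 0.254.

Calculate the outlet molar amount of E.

D reacted = 0.254 × 305.4 = 77.58 mol/min; ν_D = −2, so ξ = 77.58/2 = 38.79 mol/min.
Outlet amounts (n = n₀ + ν ξ):
  D: 305.4 − 2(38.79) = 227.8
  E: 0 + 1(38.79) = 38.79
  A: 0 + 1(38.79) = 38.79
  B: 502.6 (inert)

38.8 mol/min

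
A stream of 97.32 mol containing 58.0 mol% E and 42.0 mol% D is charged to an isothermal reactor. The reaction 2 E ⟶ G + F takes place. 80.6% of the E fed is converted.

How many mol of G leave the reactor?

E reacted = 0.806 × 56.45 = 45.5 mol; ν_E = −2, so ξ = 45.5/2 = 22.75 mol.
Outlet amounts (n = n₀ + ν ξ):
  E: 56.45 − 2(22.75) = 10.95
  G: 0 + 1(22.75) = 22.75
  F: 0 + 1(22.75) = 22.75
  D: 40.87 (inert)

22.7 mol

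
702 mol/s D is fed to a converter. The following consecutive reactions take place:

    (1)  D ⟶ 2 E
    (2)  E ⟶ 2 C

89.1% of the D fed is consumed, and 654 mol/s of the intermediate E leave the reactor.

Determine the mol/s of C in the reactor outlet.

1190 mol/s

Conversion of D: D consumed = 1ξ₁ = 0.891 × 702 → ξ₁ = 625.5 mol/s.
E balance: n_E = 0 + 2ξ₁ − 1ξ₂ = 654 → ξ₂ = (2·625.5 − 654)/1 = 597 mol/s.
Outlet amounts (n = n₀ + Σ ν·ξ):
  D: 702 − 1(625.5) = 76.52
  E: 0 + 2(625.5) − 1(597) = 654
  C: 0 + 2(597) = 1194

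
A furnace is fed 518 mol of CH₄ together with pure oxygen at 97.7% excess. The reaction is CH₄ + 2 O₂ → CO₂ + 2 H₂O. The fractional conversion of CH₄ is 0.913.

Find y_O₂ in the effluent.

Stoichiometric O₂ = 2 × 518 = 1036 mol; O₂ fed = 1036 × 1.977 = 2048 mol.
Fuel reacted = 0.913 × 518 → ξ = 472.9 mol.
Outlet (n = n₀ + ν ξ):
  CH₄: 518 − 1(472.9) = 45.07
  O₂: 2048 − 2(472.9) = 1102
  CO₂: 0 + 1(472.9) = 472.9
  H₂O: 0 + 2(472.9) = 945.9
Total out = 2566 mol; y_O₂ = 1102 / 2566 = 0.4296.

0.43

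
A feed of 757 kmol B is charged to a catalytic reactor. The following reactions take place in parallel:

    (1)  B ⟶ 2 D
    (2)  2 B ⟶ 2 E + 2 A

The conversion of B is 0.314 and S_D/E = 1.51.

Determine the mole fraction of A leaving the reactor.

Conversion of B: B consumed = 0.314 × 757 = 237.7 kmol = 1ξ₁ + 2ξ₂.
Selectivity: 2ξ₁ / (2ξ₂) = 1.51 → ξ₁ = 1.51 ξ₂.
Substitute: (1·1.51 + 2) ξ₂ = 237.7 → ξ₂ = 67.72 kmol, ξ₁ = 102.3 kmol.
Outlet amounts (n = n₀ + Σ ν·ξ):
  B: 757 − 1(102.3) − 2(67.72) = 519.3
  D: 0 + 2(102.3) = 204.5
  E: 0 + 2(67.72) = 135.4
  A: 0 + 2(67.72) = 135.4
Total out = 994.7 kmol; y_A = 135.4 / 994.7 = 0.1362.

0.136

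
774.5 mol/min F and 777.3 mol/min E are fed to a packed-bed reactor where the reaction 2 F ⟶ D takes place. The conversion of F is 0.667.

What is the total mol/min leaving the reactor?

1290 mol/min

F reacted = 0.667 × 774.5 = 516.6 mol/min; ν_F = −2, so ξ = 516.6/2 = 258.3 mol/min.
Outlet amounts (n = n₀ + ν ξ):
  F: 774.5 − 2(258.3) = 257.9
  D: 0 + 1(258.3) = 258.3
  E: 777.3 (inert)
Total out = 257.9 + 258.3 + 777.3 = 1294 mol/min.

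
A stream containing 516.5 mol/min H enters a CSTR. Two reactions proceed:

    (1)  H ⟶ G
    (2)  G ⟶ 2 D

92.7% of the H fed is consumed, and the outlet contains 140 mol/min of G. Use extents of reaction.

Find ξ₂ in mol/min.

Conversion of H: H consumed = 1ξ₁ = 0.927 × 516.5 → ξ₁ = 478.8 mol/min.
G balance: n_G = 0 + 1ξ₁ − 1ξ₂ = 140 → ξ₂ = (1·478.8 − 140)/1 = 338.8 mol/min.
Outlet amounts (n = n₀ + Σ ν·ξ):
  H: 516.5 − 1(478.8) = 37.7
  G: 0 + 1(478.8) − 1(338.8) = 140
  D: 0 + 2(338.8) = 677.6

ξ₂ = 339 mol/min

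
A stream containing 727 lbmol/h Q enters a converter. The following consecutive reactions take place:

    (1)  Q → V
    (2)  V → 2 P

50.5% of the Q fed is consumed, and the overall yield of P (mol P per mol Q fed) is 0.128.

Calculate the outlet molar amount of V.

321 lbmol/h

Conversion of Q: Q consumed = 1ξ₁ = 0.505 × 727 → ξ₁ = 367.1 lbmol/h.
Yield of P: 2ξ₂ / 727 = 0.128 → ξ₂ = 46.53 lbmol/h.
Outlet amounts (n = n₀ + Σ ν·ξ):
  Q: 727 − 1(367.1) = 359.9
  V: 0 + 1(367.1) − 1(46.53) = 320.6
  P: 0 + 2(46.53) = 93.06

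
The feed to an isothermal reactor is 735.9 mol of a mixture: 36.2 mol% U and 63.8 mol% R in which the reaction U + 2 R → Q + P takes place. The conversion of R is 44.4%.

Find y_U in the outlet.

R reacted = 0.444 × 469.5 = 208.5 mol; ν_R = −2, so ξ = 208.5/2 = 104.2 mol.
Outlet amounts (n = n₀ + ν ξ):
  U: 266.4 − 1(104.2) = 162.2
  R: 469.5 − 2(104.2) = 261
  Q: 0 + 1(104.2) = 104.2
  P: 0 + 1(104.2) = 104.2
Total out = 631.7 mol; y_U = 162.2 / 631.7 = 0.2567.

0.257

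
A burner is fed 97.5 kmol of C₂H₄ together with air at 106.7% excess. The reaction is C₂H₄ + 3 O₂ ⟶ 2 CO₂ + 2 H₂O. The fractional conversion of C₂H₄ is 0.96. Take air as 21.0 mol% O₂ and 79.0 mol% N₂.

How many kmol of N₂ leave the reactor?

2270 kmol

Stoichiometric O₂ = 3 × 97.5 = 292.5 kmol; O₂ fed = 292.5 × 2.067 = 604.6 kmol.
N₂ fed = 604.6 × 79/21 = 2274 kmol.
Fuel reacted = 0.96 × 97.5 → ξ = 93.6 kmol.
Outlet (n = n₀ + ν ξ):
  C₂H₄: 97.5 − 1(93.6) = 3.9
  O₂: 604.6 − 3(93.6) = 323.8
  N₂: 2274 (inert)
  CO₂: 0 + 2(93.6) = 187.2
  H₂O: 0 + 2(93.6) = 187.2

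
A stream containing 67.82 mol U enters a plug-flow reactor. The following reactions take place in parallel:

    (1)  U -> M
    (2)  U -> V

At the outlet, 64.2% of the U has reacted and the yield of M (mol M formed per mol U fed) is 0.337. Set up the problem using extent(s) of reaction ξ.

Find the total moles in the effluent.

67.8 mol

Yield of M: 1ξ₁ / 67.82 = 0.337 → ξ₁ = 22.86 mol.
Conversion of U: 1ξ₁ + 1ξ₂ = 0.642 × 67.82 = 43.54 → ξ₂ = 20.69 mol.
Outlet amounts (n = n₀ + Σ ν·ξ):
  U: 67.82 − 1(22.86) − 1(20.69) = 24.28
  M: 0 + 1(22.86) = 22.86
  V: 0 + 1(20.69) = 20.69
Total out = 24.28 + 22.86 + 20.69 = 67.82 mol.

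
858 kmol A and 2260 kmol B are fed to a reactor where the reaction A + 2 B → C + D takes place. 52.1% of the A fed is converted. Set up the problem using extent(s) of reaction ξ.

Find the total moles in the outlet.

A reacted = 0.521 × 858 = 447 kmol; ν_A = −1, so ξ = 447/1 = 447 kmol.
Outlet amounts (n = n₀ + ν ξ):
  A: 858 − 1(447) = 411
  B: 2260 − 2(447) = 1366
  C: 0 + 1(447) = 447
  D: 0 + 1(447) = 447
Total out = 411 + 1366 + 447 + 447 = 2671 kmol.

2670 kmol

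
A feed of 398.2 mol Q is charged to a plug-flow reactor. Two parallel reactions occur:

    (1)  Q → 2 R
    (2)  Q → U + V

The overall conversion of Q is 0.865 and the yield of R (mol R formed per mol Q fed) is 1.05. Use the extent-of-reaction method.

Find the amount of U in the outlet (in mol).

Yield of R: 2ξ₁ / 398.2 = 1.05 → ξ₁ = 209.1 mol.
Conversion of Q: 1ξ₁ + 1ξ₂ = 0.865 × 398.2 = 344.4 → ξ₂ = 135.4 mol.
Outlet amounts (n = n₀ + Σ ν·ξ):
  Q: 398.2 − 1(209.1) − 1(135.4) = 53.76
  R: 0 + 2(209.1) = 418.1
  U: 0 + 1(135.4) = 135.4
  V: 0 + 1(135.4) = 135.4

135 mol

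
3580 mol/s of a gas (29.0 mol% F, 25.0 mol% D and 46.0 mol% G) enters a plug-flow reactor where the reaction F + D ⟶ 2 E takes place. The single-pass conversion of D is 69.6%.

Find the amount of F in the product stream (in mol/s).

415 mol/s

D reacted = 0.696 × 895 = 622.9 mol/s; ν_D = −1, so ξ = 622.9/1 = 622.9 mol/s.
Outlet amounts (n = n₀ + ν ξ):
  F: 1038 − 1(622.9) = 415.3
  D: 895 − 1(622.9) = 272.1
  E: 0 + 2(622.9) = 1246
  G: 1647 (inert)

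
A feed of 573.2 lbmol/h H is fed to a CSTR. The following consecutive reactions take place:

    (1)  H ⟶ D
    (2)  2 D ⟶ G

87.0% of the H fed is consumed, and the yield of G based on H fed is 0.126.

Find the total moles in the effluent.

501 lbmol/h

Conversion of H: H consumed = 1ξ₁ = 0.87 × 573.2 → ξ₁ = 498.7 lbmol/h.
Yield of G: 1ξ₂ / 573.2 = 0.126 → ξ₂ = 72.22 lbmol/h.
Outlet amounts (n = n₀ + Σ ν·ξ):
  H: 573.2 − 1(498.7) = 74.52
  D: 0 + 1(498.7) − 2(72.22) = 354.2
  G: 0 + 1(72.22) = 72.22
Total out = 74.52 + 354.2 + 72.22 = 501 lbmol/h.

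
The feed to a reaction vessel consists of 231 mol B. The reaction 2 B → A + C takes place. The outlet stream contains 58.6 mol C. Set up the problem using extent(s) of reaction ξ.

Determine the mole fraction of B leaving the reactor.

0.493

For C: n = n₀ + 1ξ → 58.6 = 0 + 1ξ, giving ξ = 58.6 mol.
Outlet amounts (n = n₀ + ν ξ):
  B: 231 − 2(58.6) = 113.8
  A: 0 + 1(58.6) = 58.6
  C: 0 + 1(58.6) = 58.6
Total out = 231 mol; y_B = 113.8 / 231 = 0.4926.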